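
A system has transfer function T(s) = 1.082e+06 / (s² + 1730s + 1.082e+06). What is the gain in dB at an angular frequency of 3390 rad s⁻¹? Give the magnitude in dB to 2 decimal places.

-20.86 dB

|(j3390)² + 1730(j3390) + 1.082e+06| = |-1.041e+07 + j5.8647e+06| = 1.195e+07
|T(j3390)| = 1.082e+06 / 1.195e+07 = 0.090556
20 log₁₀(0.090556) = -20.862 dB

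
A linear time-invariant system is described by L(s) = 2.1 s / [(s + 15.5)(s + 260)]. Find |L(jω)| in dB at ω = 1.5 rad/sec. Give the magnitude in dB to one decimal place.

-62.2 dB

|j1.5| = 1.5
|j1.5 + 15.5| = √(1.5² + 15.5²) = 15.57
|j1.5 + 260| = √(1.5² + 260²) = 260
|L(j1.5)| = 2.1 × 1.5 / (15.57 × 260) = 0.00077799
20 log₁₀(0.00077799) = -62.18 dB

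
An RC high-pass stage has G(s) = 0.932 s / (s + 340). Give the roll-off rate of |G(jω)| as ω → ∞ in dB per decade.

With 1 zero and 1 pole, the high-frequency asymptotic slope is 20 × (1 − 1) = 0 dB/decade.

0 dB/decade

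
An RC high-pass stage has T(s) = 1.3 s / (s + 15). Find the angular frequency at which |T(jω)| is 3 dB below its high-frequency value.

15 rad/s

For a single-pole high-pass, the −3 dB point is at the pole: ω = 15 rad/s.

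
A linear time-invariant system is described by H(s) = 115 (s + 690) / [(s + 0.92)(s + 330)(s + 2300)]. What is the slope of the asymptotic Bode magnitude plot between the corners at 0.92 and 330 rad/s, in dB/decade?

In this band the factors already past their corner are: pole at 0.92; net slope = -20 dB/decade.

-20 dB/decade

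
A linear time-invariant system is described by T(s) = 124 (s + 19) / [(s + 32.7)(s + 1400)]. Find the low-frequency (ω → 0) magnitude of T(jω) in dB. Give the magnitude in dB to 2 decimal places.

-25.77 dB

T(0) = 124 × 19 / (32.7 × 1400) = 0.051464
20 log₁₀(0.051464) = -25.770 dB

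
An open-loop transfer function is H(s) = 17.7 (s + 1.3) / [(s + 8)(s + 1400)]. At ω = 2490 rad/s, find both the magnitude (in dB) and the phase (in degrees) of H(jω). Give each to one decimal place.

|j2490 + 1.3| = √(2490² + 1.3²) = 2490
|j2490 + 8| = √(2490² + 8²) = 2490
|j2490 + 1400| = √(2490² + 1400²) = 2857
|H(j2490)| = 17.7 × 2490 / (2490 × 2857) = 0.0061962
20 log₁₀(0.0061962) = -44.16 dB
∠(j2490 + 1.3) = arctan(2490/1.3) = 89.97°
∠(j2490 + 8) = arctan(2490/8) = 89.82°
∠(j2490 + 1400) = arctan(2490/1400) = 60.65°
∠H(j2490) = 89.97° − (89.82° + 60.65°) = -60.50°

|H| = -44.2 dB, ∠H = -60.5°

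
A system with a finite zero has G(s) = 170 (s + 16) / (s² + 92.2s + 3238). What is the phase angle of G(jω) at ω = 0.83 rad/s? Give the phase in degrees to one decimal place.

∠(j0.83 + 16) = arctan(0.83/16) = 2.97°
∠[(j0.83)² + 92.2(j0.83) + 3238] = ∠[3237.3 + j76.526] = 1.35°
∠G(j0.83) = 2.97° − 1.35° = 1.62°

1.6°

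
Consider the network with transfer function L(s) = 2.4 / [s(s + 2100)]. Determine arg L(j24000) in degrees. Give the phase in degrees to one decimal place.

∠(j24000 + 2100) = arctan(24000/2100) = 85.00°
∠(j24000) = 90.00°
∠L(j24000) = − (85.00° + 90.00°) = -175.00°

-175.0°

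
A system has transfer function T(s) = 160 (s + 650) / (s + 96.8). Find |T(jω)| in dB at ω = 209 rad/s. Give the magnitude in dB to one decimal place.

|j209 + 650| = √(209² + 650²) = 682.8
|j209 + 96.8| = √(209² + 96.8²) = 230.3
|T(j209)| = 160 × 682.8 / 230.3 = 474.3
20 log₁₀(474.3) = 53.52 dB

53.5 dB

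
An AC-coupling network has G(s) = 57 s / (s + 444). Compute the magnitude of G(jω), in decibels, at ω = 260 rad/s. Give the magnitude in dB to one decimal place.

29.2 dB

|j260| = 260
|j260 + 444| = √(260² + 444²) = 514.5
|G(j260)| = 57 × 260 / 514.5 = 28.803
20 log₁₀(28.803) = 29.19 dB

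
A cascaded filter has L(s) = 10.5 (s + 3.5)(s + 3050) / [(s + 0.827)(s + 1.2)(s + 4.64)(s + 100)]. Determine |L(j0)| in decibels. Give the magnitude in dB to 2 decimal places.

L(0) = 10.5 × 3.5 × 3050 / (0.827 × 1.2 × 4.64 × 100) = 243.42
20 log₁₀(243.42) = 47.727 dB

47.73 dB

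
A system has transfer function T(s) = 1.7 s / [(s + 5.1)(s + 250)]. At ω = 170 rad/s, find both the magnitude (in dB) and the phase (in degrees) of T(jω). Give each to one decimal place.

|j170| = 170
|j170 + 5.1| = √(170² + 5.1²) = 170.1
|j170 + 250| = √(170² + 250²) = 302.3
|T(j170)| = 1.7 × 170 / (170.1 × 302.3) = 0.0056206
20 log₁₀(0.0056206) = -45.00 dB
∠(j170) = 90.00°
∠(j170 + 5.1) = arctan(170/5.1) = 88.28°
∠(j170 + 250) = arctan(170/250) = 34.22°
∠T(j170) = 90.00° − (88.28° + 34.22°) = -32.50°

|T| = -45.0 dB, ∠T = -32.5°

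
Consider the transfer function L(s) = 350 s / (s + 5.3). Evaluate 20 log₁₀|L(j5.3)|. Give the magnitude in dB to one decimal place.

47.9 dB

|j5.3| = 5.3
|j5.3 + 5.3| = √(5.3² + 5.3²) = 7.495
|L(j5.3)| = 350 × 5.3 / 7.495 = 247.49
20 log₁₀(247.49) = 47.87 dB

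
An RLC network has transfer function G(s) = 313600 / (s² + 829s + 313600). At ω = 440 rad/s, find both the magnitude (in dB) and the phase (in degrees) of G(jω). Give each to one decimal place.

|G| = -1.8 dB, ∠G = -71.8°

|(j440)² + 829(j440) + 313600| = |1.2e+05 + j3.6476e+05| = 3.84e+05
|G(j440)| = 313600 / 3.84e+05 = 0.81668
20 log₁₀(0.81668) = -1.76 dB
∠[(j440)² + 829(j440) + 313600] = ∠[1.2e+05 + j3.6476e+05] = 71.79°
∠G(j440) = −71.79° = -71.79°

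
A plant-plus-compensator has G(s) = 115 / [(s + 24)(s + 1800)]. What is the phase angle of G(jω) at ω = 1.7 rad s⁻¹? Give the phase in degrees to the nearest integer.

∠(j1.7 + 24) = arctan(1.7/24) = 4.05°
∠(j1.7 + 1800) = arctan(1.7/1800) = 0.05°
∠G(j1.7) = − (4.05° + 0.05°) = -4.11°

-4°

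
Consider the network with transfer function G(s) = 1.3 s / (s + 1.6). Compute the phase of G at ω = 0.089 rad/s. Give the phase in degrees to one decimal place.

∠(j0.089) = 90.00°
∠(j0.089 + 1.6) = arctan(0.089/1.6) = 3.18°
∠G(j0.089) = 90.00° − 3.18° = 86.82°

86.8 deg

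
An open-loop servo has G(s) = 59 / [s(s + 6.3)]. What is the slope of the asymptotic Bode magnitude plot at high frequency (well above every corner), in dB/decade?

-40 dB/decade

With 0 zeros and 2 poles, the high-frequency asymptotic slope is 20 × (0 − 2) = -40 dB/decade.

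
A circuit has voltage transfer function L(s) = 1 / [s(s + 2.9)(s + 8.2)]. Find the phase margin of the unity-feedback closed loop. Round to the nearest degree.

Gain crossover: |L(jω)| = 1 at ω ≈ 0.042 rad/s.
∠L(j0.042) = −90° − arctan(0.042/2.9) − arctan(0.042/8.2) ≈ -91.12°
PM = 180° + (-91.12°) = 88.88°

89°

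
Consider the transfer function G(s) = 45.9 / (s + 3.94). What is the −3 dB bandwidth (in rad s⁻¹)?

3.94 rad s⁻¹

For a single-pole low-pass, the −3 dB point is at the pole: ω = 3.94 rad s⁻¹.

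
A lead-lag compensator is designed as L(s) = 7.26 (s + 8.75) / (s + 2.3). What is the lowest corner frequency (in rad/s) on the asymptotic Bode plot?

2.3 rad/s

Break frequencies occur at each pole and zero magnitude: 2.3 rad/s, 8.75 rad/s.
The lowest is 2.3 rad/s.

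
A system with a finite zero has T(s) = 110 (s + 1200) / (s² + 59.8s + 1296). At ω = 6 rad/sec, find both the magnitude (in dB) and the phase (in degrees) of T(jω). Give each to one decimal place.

|j6 + 1200| = √(6² + 1200²) = 1200
|(j6)² + 59.8(j6) + 1296| = |1260 + j358.8| = 1310
|T(j6)| = 110 × 1200 / 1310 = 100.76
20 log₁₀(100.76) = 40.07 dB
∠(j6 + 1200) = arctan(6/1200) = 0.29°
∠[(j6)² + 59.8(j6) + 1296] = ∠[1260 + j358.8] = 15.89°
∠T(j6) = 0.29° − 15.89° = -15.61°

|T| = 40.1 dB, ∠T = -15.6°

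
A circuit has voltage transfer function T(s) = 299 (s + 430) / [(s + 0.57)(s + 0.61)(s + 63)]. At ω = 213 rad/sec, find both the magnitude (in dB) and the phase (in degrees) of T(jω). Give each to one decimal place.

|j213 + 430| = √(213² + 430²) = 479.9
|j213 + 0.57| = √(213² + 0.57²) = 213
|j213 + 0.61| = √(213² + 0.61²) = 213
|j213 + 63| = √(213² + 63²) = 222.1
|T(j213)| = 299 × 479.9 / (213 × 213 × 222.1) = 0.014238
20 log₁₀(0.014238) = -36.93 dB
∠(j213 + 430) = arctan(213/430) = 26.35°
∠(j213 + 0.57) = arctan(213/0.57) = 89.85°
∠(j213 + 0.61) = arctan(213/0.61) = 89.84°
∠(j213 + 63) = arctan(213/63) = 73.52°
∠T(j213) = 26.35° − (89.85° + 89.84° + 73.52°) = -226.85°

|T| = -36.9 dB, ∠T = -226.9°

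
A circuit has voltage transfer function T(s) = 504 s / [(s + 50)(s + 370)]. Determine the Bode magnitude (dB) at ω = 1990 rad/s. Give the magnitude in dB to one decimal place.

|j1990| = 1990
|j1990 + 50| = √(1990² + 50²) = 1991
|j1990 + 370| = √(1990² + 370²) = 2024
|T(j1990)| = 504 × 1990 / (1991 × 2024) = 0.24892
20 log₁₀(0.24892) = -12.08 dB

-12.1 dB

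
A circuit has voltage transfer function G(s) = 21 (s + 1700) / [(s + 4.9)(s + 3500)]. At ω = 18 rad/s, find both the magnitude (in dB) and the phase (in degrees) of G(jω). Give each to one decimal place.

|j18 + 1700| = √(18² + 1700²) = 1700
|j18 + 4.9| = √(18² + 4.9²) = 18.66
|j18 + 3500| = √(18² + 3500²) = 3500
|G(j18)| = 21 × 1700 / (18.66 × 3500) = 0.54679
20 log₁₀(0.54679) = -5.24 dB
∠(j18 + 1700) = arctan(18/1700) = 0.61°
∠(j18 + 4.9) = arctan(18/4.9) = 74.77°
∠(j18 + 3500) = arctan(18/3500) = 0.29°
∠G(j18) = 0.61° − (74.77° + 0.29°) = -74.46°

|G| = -5.2 dB, ∠G = -74.5°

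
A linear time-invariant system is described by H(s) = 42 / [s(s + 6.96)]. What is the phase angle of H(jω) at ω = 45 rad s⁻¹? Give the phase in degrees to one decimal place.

∠(j45 + 6.96) = arctan(45/6.96) = 81.21°
∠(j45) = 90.00°
∠H(j45) = − (81.21° + 90.00°) = -171.21°

-171.2°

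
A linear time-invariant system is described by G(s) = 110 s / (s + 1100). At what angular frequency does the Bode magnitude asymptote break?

1100 rad/s

The single real pole at s = −1100 gives a corner at ω = 1100 rad/s.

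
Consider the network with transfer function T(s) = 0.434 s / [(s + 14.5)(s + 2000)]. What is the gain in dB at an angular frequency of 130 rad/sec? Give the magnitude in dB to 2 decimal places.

|j130| = 130
|j130 + 14.5| = √(130² + 14.5²) = 130.8
|j130 + 2000| = √(130² + 2000²) = 2004
|T(j130)| = 0.434 × 130 / (130.8 × 2004) = 0.00021521
20 log₁₀(0.00021521) = -73.343 dB

-73.34 dB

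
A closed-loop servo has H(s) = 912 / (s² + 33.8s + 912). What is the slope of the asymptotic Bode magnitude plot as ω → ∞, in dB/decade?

With 0 zeros and 2 poles, the high-frequency asymptotic slope is 20 × (0 − 2) = -40 dB/decade.

-40 dB/decade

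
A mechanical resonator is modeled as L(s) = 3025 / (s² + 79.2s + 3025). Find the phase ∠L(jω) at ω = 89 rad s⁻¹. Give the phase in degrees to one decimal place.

∠[(j89)² + 79.2(j89) + 3025] = ∠[-4896 + j7048.8] = 124.78°
∠L(j89) = −124.78° = -124.78°

-124.8°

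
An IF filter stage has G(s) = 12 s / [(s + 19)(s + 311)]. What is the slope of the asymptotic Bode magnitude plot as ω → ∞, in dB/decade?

-20 dB/decade

With 1 zero and 2 poles, the high-frequency asymptotic slope is 20 × (1 − 2) = -20 dB/decade.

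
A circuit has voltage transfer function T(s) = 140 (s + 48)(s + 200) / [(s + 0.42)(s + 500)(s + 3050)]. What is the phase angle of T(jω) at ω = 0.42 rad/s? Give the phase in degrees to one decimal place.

-44.4°

∠(j0.42 + 48) = arctan(0.42/48) = 0.50°
∠(j0.42 + 200) = arctan(0.42/200) = 0.12°
∠(j0.42 + 0.42) = arctan(0.42/0.42) = 45.00°
∠(j0.42 + 500) = arctan(0.42/500) = 0.05°
∠(j0.42 + 3050) = arctan(0.42/3050) = 0.01°
∠T(j0.42) = 0.50° + 0.12° − (45.00° + 0.05° + 0.01°) = -44.43°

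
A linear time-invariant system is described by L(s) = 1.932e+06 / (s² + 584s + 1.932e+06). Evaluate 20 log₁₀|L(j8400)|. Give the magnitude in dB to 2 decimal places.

-31.03 dB

|(j8400)² + 584(j8400) + 1.932e+06| = |-6.8628e+07 + j4.9056e+06| = 6.88e+07
|L(j8400)| = 1.932e+06 / 6.88e+07 = 0.02808
20 log₁₀(0.02808) = -31.032 dB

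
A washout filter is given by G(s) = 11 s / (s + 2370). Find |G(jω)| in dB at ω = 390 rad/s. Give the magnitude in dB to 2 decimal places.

|j390| = 390
|j390 + 2370| = √(390² + 2370²) = 2402
|G(j390)| = 11 × 390 / 2402 = 1.7861
20 log₁₀(1.7861) = 5.038 dB

5.04 dB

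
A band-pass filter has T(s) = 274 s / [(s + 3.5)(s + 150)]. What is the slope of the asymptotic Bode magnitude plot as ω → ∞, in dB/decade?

With 1 zero and 2 poles, the high-frequency asymptotic slope is 20 × (1 − 2) = -20 dB/decade.

-20 dB/decade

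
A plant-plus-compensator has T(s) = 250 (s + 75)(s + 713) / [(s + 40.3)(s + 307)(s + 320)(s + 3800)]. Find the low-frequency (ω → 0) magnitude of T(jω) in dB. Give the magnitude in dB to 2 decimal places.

T(0) = 250 × 75 × 713 / (40.3 × 307 × 320 × 3800) = 0.00088862
20 log₁₀(0.00088862) = -61.026 dB

-61.03 dB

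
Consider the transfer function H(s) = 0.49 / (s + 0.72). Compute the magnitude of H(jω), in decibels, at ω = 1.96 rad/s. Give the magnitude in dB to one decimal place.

-12.6 dB

|j1.96 + 0.72| = √(1.96² + 0.72²) = 2.088
|H(j1.96)| = 0.49 / 2.088 = 0.23467
20 log₁₀(0.23467) = -12.59 dB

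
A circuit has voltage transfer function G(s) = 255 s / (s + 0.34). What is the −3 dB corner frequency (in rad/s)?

For a single-pole high-pass, the −3 dB point is at the pole: ω = 0.34 rad/s.

0.34 rad/s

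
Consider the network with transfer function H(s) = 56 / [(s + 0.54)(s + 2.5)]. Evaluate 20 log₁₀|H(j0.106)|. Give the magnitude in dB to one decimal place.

32.2 dB

|j0.106 + 0.54| = √(0.106² + 0.54²) = 0.5503
|j0.106 + 2.5| = √(0.106² + 2.5²) = 2.502
|H(j0.106)| = 56 / (0.5503 × 2.502) = 40.668
20 log₁₀(40.668) = 32.19 dB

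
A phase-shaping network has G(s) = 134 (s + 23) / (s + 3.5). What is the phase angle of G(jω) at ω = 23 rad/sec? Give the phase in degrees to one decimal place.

∠(j23 + 23) = arctan(23/23) = 45.00°
∠(j23 + 3.5) = arctan(23/3.5) = 81.35°
∠G(j23) = 45.00° − 81.35° = -36.35°

-36.3°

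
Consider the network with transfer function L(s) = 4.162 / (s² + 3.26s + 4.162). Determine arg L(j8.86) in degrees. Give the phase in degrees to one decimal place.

∠[(j8.86)² + 3.26(j8.86) + 4.162] = ∠[-74.338 + j28.884] = 158.77°
∠L(j8.86) = −158.77° = -158.77°

-158.8°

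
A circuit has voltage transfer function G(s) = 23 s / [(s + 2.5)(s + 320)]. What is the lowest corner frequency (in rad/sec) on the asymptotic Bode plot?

2.5 rad/sec

Break frequencies occur at each pole and zero magnitude: 2.5 rad/sec, 320 rad/sec.
The lowest is 2.5 rad/sec.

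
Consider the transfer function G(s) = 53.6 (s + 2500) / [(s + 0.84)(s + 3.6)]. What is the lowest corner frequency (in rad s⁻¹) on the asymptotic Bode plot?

0.84 rad s⁻¹

Break frequencies occur at each pole and zero magnitude: 0.84 rad s⁻¹, 3.6 rad s⁻¹, 2500 rad s⁻¹.
The lowest is 0.84 rad s⁻¹.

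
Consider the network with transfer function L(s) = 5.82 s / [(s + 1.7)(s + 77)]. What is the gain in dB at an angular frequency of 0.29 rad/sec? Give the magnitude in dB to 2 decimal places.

|j0.29| = 0.29
|j0.29 + 1.7| = √(0.29² + 1.7²) = 1.725
|j0.29 + 77| = √(0.29² + 77²) = 77
|L(j0.29)| = 5.82 × 0.29 / (1.725 × 77) = 0.01271
20 log₁₀(0.01271) = -37.917 dB

-37.92 dB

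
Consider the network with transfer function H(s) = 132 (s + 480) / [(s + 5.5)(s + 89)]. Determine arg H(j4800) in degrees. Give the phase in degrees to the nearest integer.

∠(j4800 + 480) = arctan(4800/480) = 84.29°
∠(j4800 + 5.5) = arctan(4800/5.5) = 89.93°
∠(j4800 + 89) = arctan(4800/89) = 88.94°
∠H(j4800) = 84.29° − (89.93° + 88.94°) = -94.58°

-95°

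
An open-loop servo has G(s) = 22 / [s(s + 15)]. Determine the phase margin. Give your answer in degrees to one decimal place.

Gain crossover: |G(jω)| = 1 at ω ≈ 1.46 rad/s.
∠G(j1.46) = −90° − arctan(1.46/15) ≈ -95.56°
PM = 180° + (-95.56°) = 84.44°

84.4°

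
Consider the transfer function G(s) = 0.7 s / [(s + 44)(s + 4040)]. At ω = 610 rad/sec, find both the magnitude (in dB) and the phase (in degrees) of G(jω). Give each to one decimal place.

|G| = -75.3 dB, ∠G = -4.5°

|j610| = 610
|j610 + 44| = √(610² + 44²) = 611.6
|j610 + 4040| = √(610² + 4040²) = 4086
|G(j610)| = 0.7 × 610 / (611.6 × 4086) = 0.00017088
20 log₁₀(0.00017088) = -75.35 dB
∠(j610) = 90.00°
∠(j610 + 44) = arctan(610/44) = 85.87°
∠(j610 + 4040) = arctan(610/4040) = 8.59°
∠G(j610) = 90.00° − (85.87° + 8.59°) = -4.46°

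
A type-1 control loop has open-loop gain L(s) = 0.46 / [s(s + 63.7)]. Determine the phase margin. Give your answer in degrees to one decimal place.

90.0 deg

Gain crossover: |L(jω)| = 1 at ω ≈ 0.00722 rad/sec.
∠L(j0.00722) = −90° − arctan(0.00722/63.7) ≈ -90.01°
PM = 180° + (-90.01°) = 89.99°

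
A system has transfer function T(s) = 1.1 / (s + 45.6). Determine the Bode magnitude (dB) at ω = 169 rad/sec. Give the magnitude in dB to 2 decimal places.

|j169 + 45.6| = √(169² + 45.6²) = 175
|T(j169)| = 1.1 / 175 = 0.0062841
20 log₁₀(0.0062841) = -44.035 dB

-44.04 dB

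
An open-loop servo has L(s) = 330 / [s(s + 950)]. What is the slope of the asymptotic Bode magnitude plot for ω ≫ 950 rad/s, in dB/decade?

With 0 zeros and 2 poles, the high-frequency asymptotic slope is 20 × (0 − 2) = -40 dB/decade.

-40 dB/decade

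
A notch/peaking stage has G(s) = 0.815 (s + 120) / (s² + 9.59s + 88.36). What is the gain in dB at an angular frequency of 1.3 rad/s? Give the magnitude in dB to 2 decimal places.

0.96 dB

|j1.3 + 120| = √(1.3² + 120²) = 120
|(j1.3)² + 9.59(j1.3) + 88.36| = |86.67 + j12.467| = 87.56
|G(j1.3)| = 0.815 × 120 / 87.56 = 1.117
20 log₁₀(1.117) = 0.961 dB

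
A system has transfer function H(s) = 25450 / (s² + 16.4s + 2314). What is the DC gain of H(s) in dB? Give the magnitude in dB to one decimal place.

20.8 dB

H(0) = 25450 / 2314 = 10.998
20 log₁₀(10.998) = 20.83 dB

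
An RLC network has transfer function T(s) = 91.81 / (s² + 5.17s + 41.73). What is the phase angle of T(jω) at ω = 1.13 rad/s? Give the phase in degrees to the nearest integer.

-8°

∠[(j1.13)² + 5.17(j1.13) + 41.73] = ∠[40.453 + j5.8421] = 8.22°
∠T(j1.13) = −8.22° = -8.22°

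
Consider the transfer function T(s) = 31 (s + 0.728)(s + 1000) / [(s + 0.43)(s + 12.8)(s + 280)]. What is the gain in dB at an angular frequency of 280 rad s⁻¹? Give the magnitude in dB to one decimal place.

-10.8 dB

|j280 + 0.728| = √(280² + 0.728²) = 280
|j280 + 1000| = √(280² + 1000²) = 1038
|j280 + 0.43| = √(280² + 0.43²) = 280
|j280 + 12.8| = √(280² + 12.8²) = 280.3
|j280 + 280| = √(280² + 280²) = 396
|T(j280)| = 31 × 280 × 1038 / (280 × 280.3 × 396) = 0.29005
20 log₁₀(0.29005) = -10.75 dB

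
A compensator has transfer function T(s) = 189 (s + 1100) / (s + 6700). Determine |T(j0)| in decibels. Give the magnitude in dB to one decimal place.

29.8 dB

T(0) = 189 × 1100 / 6700 = 31.03
20 log₁₀(31.03) = 29.84 dB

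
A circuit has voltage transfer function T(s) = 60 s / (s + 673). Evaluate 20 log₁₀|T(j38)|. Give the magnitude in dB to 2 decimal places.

|j38| = 38
|j38 + 673| = √(38² + 673²) = 674.1
|T(j38)| = 60 × 38 / 674.1 = 3.3824
20 log₁₀(3.3824) = 10.585 dB

10.58 dB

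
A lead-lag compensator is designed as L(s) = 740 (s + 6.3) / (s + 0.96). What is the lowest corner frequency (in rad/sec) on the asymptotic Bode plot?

0.96 rad/sec

Break frequencies occur at each pole and zero magnitude: 0.96 rad/sec, 6.3 rad/sec.
The lowest is 0.96 rad/sec.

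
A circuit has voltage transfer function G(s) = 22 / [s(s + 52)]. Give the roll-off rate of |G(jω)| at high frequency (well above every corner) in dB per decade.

With 0 zeros and 2 poles, the high-frequency asymptotic slope is 20 × (0 − 2) = -40 dB/decade.

-40 dB/decade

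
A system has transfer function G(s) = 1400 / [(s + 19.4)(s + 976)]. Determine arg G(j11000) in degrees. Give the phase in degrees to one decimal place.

∠(j11000 + 19.4) = arctan(11000/19.4) = 89.90°
∠(j11000 + 976) = arctan(11000/976) = 84.93°
∠G(j11000) = − (89.90° + 84.93°) = -174.83°

-174.8 deg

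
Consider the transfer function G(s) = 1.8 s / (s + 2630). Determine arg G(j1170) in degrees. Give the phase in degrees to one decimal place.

∠(j1170) = 90.00°
∠(j1170 + 2630) = arctan(1170/2630) = 23.98°
∠G(j1170) = 90.00° − 23.98° = 66.02°

66.0°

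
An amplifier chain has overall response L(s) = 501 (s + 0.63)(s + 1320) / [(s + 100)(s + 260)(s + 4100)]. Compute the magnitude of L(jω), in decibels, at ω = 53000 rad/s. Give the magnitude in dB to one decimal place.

|j53000 + 0.63| = √(53000² + 0.63²) = 5.3e+04
|j53000 + 1320| = √(53000² + 1320²) = 5.302e+04
|j53000 + 100| = √(53000² + 100²) = 5.3e+04
|j53000 + 260| = √(53000² + 260²) = 5.3e+04
|j53000 + 4100| = √(53000² + 4100²) = 5.316e+04
|L(j53000)| = 501 × 5.3e+04 × 5.302e+04 / (5.3e+04 × 5.3e+04 × 5.316e+04) = 0.0094275
20 log₁₀(0.0094275) = -40.51 dB

-40.5 dB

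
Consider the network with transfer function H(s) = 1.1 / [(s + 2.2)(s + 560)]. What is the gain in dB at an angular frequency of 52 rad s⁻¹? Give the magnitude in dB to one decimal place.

|j52 + 2.2| = √(52² + 2.2²) = 52.05
|j52 + 560| = √(52² + 560²) = 562.4
|H(j52)| = 1.1 / (52.05 × 562.4) = 3.7579e-05
20 log₁₀(3.7579e-05) = -88.50 dB

-88.5 dB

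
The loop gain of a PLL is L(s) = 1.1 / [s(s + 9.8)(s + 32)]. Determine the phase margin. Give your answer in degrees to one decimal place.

90.0°

Gain crossover: |L(jω)| = 1 at ω ≈ 0.00351 rad s⁻¹.
∠L(j0.00351) = −90° − arctan(0.00351/9.8) − arctan(0.00351/32) ≈ -90.03°
PM = 180° + (-90.03°) = 89.97°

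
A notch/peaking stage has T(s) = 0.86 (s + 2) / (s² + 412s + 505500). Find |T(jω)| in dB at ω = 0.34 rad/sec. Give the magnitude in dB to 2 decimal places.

-109.24 dB

|j0.34 + 2| = √(0.34² + 2²) = 2.029
|(j0.34)² + 412(j0.34) + 505500| = |5.055e+05 + j140.08| = 5.055e+05
|T(j0.34)| = 0.86 × 2.029 / 5.055e+05 = 3.4514e-06
20 log₁₀(3.4514e-06) = -109.240 dB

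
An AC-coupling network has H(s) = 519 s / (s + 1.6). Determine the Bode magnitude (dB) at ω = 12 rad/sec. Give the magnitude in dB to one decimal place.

54.2 dB

|j12| = 12
|j12 + 1.6| = √(12² + 1.6²) = 12.11
|H(j12)| = 519 × 12 / 12.11 = 514.45
20 log₁₀(514.45) = 54.23 dB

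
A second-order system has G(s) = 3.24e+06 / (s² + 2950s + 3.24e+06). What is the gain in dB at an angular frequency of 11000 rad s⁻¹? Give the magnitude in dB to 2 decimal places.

|(j11000)² + 2950(j11000) + 3.24e+06| = |-1.1776e+08 + j3.245e+07| = 1.221e+08
|G(j11000)| = 3.24e+06 / 1.221e+08 = 0.026525
20 log₁₀(0.026525) = -31.527 dB

-31.53 dB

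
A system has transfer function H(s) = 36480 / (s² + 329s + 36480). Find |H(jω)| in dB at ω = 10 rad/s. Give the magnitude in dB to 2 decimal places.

-0.01 dB

|(j10)² + 329(j10) + 36480| = |36380 + j3290| = 3.653e+04
|H(j10)| = 36480 / 3.653e+04 = 0.99867
20 log₁₀(0.99867) = -0.012 dB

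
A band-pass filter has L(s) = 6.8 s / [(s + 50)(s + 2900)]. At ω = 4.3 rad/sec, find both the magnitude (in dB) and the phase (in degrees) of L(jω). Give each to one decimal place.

|L| = -73.9 dB, ∠L = 85.0°

|j4.3| = 4.3
|j4.3 + 50| = √(4.3² + 50²) = 50.18
|j4.3 + 2900| = √(4.3² + 2900²) = 2900
|L(j4.3)| = 6.8 × 4.3 / (50.18 × 2900) = 0.00020091
20 log₁₀(0.00020091) = -73.94 dB
∠(j4.3) = 90.00°
∠(j4.3 + 50) = arctan(4.3/50) = 4.92°
∠(j4.3 + 2900) = arctan(4.3/2900) = 0.08°
∠L(j4.3) = 90.00° − (4.92° + 0.08°) = 85.00°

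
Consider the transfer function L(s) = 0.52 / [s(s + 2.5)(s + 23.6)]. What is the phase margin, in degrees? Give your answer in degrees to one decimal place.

89.8 deg

Gain crossover: |L(jω)| = 1 at ω ≈ 0.00881 rad/s.
∠L(j0.00881) = −90° − arctan(0.00881/2.5) − arctan(0.00881/23.6) ≈ -90.22°
PM = 180° + (-90.22°) = 89.78°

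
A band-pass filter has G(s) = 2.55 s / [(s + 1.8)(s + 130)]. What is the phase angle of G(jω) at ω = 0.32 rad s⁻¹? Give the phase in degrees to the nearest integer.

80°

∠(j0.32) = 90.00°
∠(j0.32 + 1.8) = arctan(0.32/1.8) = 10.08°
∠(j0.32 + 130) = arctan(0.32/130) = 0.14°
∠G(j0.32) = 90.00° − (10.08° + 0.14°) = 79.78°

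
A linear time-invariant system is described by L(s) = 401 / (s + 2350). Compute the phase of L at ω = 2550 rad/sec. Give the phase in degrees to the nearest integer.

∠(j2550 + 2350) = arctan(2550/2350) = 47.34°
∠L(j2550) = −47.34° = -47.34°

-47°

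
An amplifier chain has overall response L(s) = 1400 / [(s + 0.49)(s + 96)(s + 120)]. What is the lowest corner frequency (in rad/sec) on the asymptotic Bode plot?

Break frequencies occur at each pole and zero magnitude: 0.49 rad/sec, 96 rad/sec, 120 rad/sec.
The lowest is 0.49 rad/sec.

0.49 rad/sec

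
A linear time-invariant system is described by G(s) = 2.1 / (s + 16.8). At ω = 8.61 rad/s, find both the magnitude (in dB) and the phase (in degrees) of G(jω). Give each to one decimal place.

|G| = -19.1 dB, ∠G = -27.1°

|j8.61 + 16.8| = √(8.61² + 16.8²) = 18.88
|G(j8.61)| = 2.1 / 18.88 = 0.11124
20 log₁₀(0.11124) = -19.07 dB
∠(j8.61 + 16.8) = arctan(8.61/16.8) = 27.14°
∠G(j8.61) = −27.14° = -27.14°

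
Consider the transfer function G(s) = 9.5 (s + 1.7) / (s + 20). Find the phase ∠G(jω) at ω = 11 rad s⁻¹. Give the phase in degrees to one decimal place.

∠(j11 + 1.7) = arctan(11/1.7) = 81.21°
∠(j11 + 20) = arctan(11/20) = 28.81°
∠G(j11) = 81.21° − 28.81° = 52.40°

52.4 deg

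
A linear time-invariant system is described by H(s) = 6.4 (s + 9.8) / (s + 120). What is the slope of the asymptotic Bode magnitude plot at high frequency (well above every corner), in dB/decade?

0 dB/decade

With 1 zero and 1 pole, the high-frequency asymptotic slope is 20 × (1 − 1) = 0 dB/decade.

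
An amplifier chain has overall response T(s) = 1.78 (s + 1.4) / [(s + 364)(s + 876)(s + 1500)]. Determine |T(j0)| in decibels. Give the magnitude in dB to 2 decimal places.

T(0) = 1.78 × 1.4 / (364 × 876 × 1500) = 5.2102e-09
20 log₁₀(5.2102e-09) = -165.663 dB

-165.66 dB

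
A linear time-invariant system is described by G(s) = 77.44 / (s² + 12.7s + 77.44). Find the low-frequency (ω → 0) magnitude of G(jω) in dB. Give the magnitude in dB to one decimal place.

0.0 dB

G(0) = 77.44 / 77.44 = 1
20 log₁₀(1) = 0.00 dB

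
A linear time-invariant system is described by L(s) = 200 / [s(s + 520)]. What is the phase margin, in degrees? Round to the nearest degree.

90°

Gain crossover: |L(jω)| = 1 at ω ≈ 0.385 rad s⁻¹.
∠L(j0.385) = −90° − arctan(0.385/520) ≈ -90.04°
PM = 180° + (-90.04°) = 89.96°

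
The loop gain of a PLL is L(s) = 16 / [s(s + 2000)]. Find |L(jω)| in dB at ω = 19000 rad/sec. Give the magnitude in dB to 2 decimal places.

-147.12 dB

|j19000 + 2000| = √(19000² + 2000²) = 1.91e+04
|j19000| = 1.9e+04
|L(j19000)| = 16 / (1.91e+04 × 1.9e+04) = 4.4078e-08
20 log₁₀(4.4078e-08) = -147.116 dB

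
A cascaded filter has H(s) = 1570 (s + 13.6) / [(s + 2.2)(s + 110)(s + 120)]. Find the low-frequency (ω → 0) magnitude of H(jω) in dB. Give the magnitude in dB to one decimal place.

H(0) = 1570 × 13.6 / (2.2 × 110 × 120) = 0.73526
20 log₁₀(0.73526) = -2.67 dB

-2.7 dB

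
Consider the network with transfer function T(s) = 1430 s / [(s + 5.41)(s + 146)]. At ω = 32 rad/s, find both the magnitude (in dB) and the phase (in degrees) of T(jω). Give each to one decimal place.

|j32| = 32
|j32 + 5.41| = √(32² + 5.41²) = 32.45
|j32 + 146| = √(32² + 146²) = 149.5
|T(j32)| = 1430 × 32 / (32.45 × 149.5) = 9.4335
20 log₁₀(9.4335) = 19.49 dB
∠(j32) = 90.00°
∠(j32 + 5.41) = arctan(32/5.41) = 80.40°
∠(j32 + 146) = arctan(32/146) = 12.36°
∠T(j32) = 90.00° − (80.40° + 12.36°) = -2.77°

|T| = 19.5 dB, ∠T = -2.8°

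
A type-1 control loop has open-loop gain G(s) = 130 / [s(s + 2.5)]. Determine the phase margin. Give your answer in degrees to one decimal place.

Gain crossover: |G(jω)| = 1 at ω ≈ 11.3 rad/s.
∠G(j11.3) = −90° − arctan(11.3/2.5) ≈ -167.49°
PM = 180° + (-167.49°) = 12.51°

12.5°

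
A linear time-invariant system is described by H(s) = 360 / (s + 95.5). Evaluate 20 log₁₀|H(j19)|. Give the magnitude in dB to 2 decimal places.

|j19 + 95.5| = √(19² + 95.5²) = 97.37
|H(j19)| = 360 / 97.37 = 3.6972
20 log₁₀(3.6972) = 11.357 dB

11.36 dB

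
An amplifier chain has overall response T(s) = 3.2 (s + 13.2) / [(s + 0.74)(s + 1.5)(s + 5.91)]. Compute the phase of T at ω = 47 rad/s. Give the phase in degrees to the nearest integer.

∠(j47 + 13.2) = arctan(47/13.2) = 74.31°
∠(j47 + 0.74) = arctan(47/0.74) = 89.10°
∠(j47 + 1.5) = arctan(47/1.5) = 88.17°
∠(j47 + 5.91) = arctan(47/5.91) = 82.83°
∠T(j47) = 74.31° − (89.10° + 88.17° + 82.83°) = -185.79°

-186°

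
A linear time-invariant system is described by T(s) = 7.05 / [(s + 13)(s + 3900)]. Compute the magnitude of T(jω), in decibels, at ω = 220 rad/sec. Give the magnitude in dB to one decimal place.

|j220 + 13| = √(220² + 13²) = 220.4
|j220 + 3900| = √(220² + 3900²) = 3906
|T(j220)| = 7.05 / (220.4 × 3906) = 8.1895e-06
20 log₁₀(8.1895e-06) = -101.73 dB

-101.7 dB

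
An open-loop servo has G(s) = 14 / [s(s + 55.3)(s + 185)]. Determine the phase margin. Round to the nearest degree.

Gain crossover: |G(jω)| = 1 at ω ≈ 0.00137 rad/s.
∠G(j0.00137) = −90° − arctan(0.00137/55.3) − arctan(0.00137/185) ≈ -90.00°
PM = 180° + (-90.00°) = 90.00°

90°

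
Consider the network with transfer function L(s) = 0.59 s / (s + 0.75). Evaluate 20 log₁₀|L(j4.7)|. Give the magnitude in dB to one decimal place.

-4.7 dB

|j4.7| = 4.7
|j4.7 + 0.75| = √(4.7² + 0.75²) = 4.759
|L(j4.7)| = 0.59 × 4.7 / 4.759 = 0.58263
20 log₁₀(0.58263) = -4.69 dB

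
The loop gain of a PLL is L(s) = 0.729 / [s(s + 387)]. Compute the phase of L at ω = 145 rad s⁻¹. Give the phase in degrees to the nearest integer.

-111°

∠(j145 + 387) = arctan(145/387) = 20.54°
∠(j145) = 90.00°
∠L(j145) = − (20.54° + 90.00°) = -110.54°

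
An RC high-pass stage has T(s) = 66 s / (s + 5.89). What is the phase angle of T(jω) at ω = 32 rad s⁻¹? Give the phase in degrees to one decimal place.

∠(j32) = 90.00°
∠(j32 + 5.89) = arctan(32/5.89) = 79.57°
∠T(j32) = 90.00° − 79.57° = 10.43°

10.4°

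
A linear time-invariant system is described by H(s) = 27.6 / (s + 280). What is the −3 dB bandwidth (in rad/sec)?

280 rad/sec

For a single-pole low-pass, the −3 dB point is at the pole: ω = 280 rad/sec.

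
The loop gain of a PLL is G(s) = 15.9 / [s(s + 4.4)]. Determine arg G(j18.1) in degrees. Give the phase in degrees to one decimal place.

∠(j18.1 + 4.4) = arctan(18.1/4.4) = 76.34°
∠(j18.1) = 90.00°
∠G(j18.1) = − (76.34° + 90.00°) = -166.34°

-166.3°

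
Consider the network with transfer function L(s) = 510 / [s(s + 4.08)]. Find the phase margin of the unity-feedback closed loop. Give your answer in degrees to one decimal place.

10.3°

Gain crossover: |L(jω)| = 1 at ω ≈ 22.4 rad s⁻¹.
∠L(j22.4) = −90° − arctan(22.4/4.08) ≈ -169.68°
PM = 180° + (-169.68°) = 10.32°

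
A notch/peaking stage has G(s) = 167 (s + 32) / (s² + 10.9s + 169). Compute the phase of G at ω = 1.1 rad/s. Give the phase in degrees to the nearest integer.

∠(j1.1 + 32) = arctan(1.1/32) = 1.97°
∠[(j1.1)² + 10.9(j1.1) + 169] = ∠[167.79 + j11.99] = 4.09°
∠G(j1.1) = 1.97° − 4.09° = -2.12°

-2°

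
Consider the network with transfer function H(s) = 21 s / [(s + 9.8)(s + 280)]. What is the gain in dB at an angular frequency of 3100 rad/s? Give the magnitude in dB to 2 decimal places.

-43.42 dB

|j3100| = 3100
|j3100 + 9.8| = √(3100² + 9.8²) = 3100
|j3100 + 280| = √(3100² + 280²) = 3113
|H(j3100)| = 21 × 3100 / (3100 × 3113) = 0.0067467
20 log₁₀(0.0067467) = -43.418 dB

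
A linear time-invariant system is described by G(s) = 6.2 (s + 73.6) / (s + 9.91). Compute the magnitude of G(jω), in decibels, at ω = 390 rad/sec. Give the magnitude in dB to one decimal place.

|j390 + 73.6| = √(390² + 73.6²) = 396.9
|j390 + 9.91| = √(390² + 9.91²) = 390.1
|G(j390)| = 6.2 × 396.9 / 390.1 = 6.3074
20 log₁₀(6.3074) = 16.00 dB

16.0 dB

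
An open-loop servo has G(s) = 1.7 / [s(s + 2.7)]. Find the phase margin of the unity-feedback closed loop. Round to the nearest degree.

77°

Gain crossover: |G(jω)| = 1 at ω ≈ 0.614 rad s⁻¹.
∠G(j0.614) = −90° − arctan(0.614/2.7) ≈ -102.81°
PM = 180° + (-102.81°) = 77.19°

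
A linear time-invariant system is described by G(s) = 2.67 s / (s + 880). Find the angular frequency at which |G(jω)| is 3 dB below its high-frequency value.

880 rad/s

For a single-pole high-pass, the −3 dB point is at the pole: ω = 880 rad/s.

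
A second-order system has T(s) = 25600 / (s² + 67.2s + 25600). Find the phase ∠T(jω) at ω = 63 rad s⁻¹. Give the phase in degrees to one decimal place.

∠[(j63)² + 67.2(j63) + 25600] = ∠[21631 + j4233.6] = 11.07°
∠T(j63) = −11.07° = -11.07°

-11.1°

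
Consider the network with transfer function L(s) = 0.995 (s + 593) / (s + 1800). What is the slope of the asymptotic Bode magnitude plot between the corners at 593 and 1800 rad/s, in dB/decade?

In this band the factors already past their corner are: zero at 593; net slope = 20 dB/decade.

20 dB/decade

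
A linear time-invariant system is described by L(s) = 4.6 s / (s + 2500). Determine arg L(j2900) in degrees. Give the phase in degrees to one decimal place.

40.8°

∠(j2900) = 90.00°
∠(j2900 + 2500) = arctan(2900/2500) = 49.24°
∠L(j2900) = 90.00° − 49.24° = 40.76°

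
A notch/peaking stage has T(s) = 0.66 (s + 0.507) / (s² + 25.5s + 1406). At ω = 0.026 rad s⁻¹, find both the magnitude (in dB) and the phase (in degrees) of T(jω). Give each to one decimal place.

|j0.026 + 0.507| = √(0.026² + 0.507²) = 0.5077
|(j0.026)² + 25.5(j0.026) + 1406| = |1406 + j0.663| = 1406
|T(j0.026)| = 0.66 × 0.5077 / 1406 = 0.00023831
20 log₁₀(0.00023831) = -72.46 dB
∠(j0.026 + 0.507) = arctan(0.026/0.507) = 2.94°
∠[(j0.026)² + 25.5(j0.026) + 1406] = ∠[1406 + j0.663] = 0.03°
∠T(j0.026) = 2.94° − 0.03° = 2.91°

|T| = -72.5 dB, ∠T = 2.9°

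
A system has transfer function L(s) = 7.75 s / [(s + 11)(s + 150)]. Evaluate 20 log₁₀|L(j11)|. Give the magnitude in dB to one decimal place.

|j11| = 11
|j11 + 11| = √(11² + 11²) = 15.56
|j11 + 150| = √(11² + 150²) = 150.4
|L(j11)| = 7.75 × 11 / (15.56 × 150.4) = 0.036436
20 log₁₀(0.036436) = -28.77 dB

-28.8 dB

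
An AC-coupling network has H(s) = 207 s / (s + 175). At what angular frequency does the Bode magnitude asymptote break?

The single real pole at s = −175 gives a corner at ω = 175 rad/s.

175 rad/s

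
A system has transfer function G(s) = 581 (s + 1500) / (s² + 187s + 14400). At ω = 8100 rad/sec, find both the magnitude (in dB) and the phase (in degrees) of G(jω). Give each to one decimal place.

|G| = -22.7 dB, ∠G = -99.2°

|j8100 + 1500| = √(8100² + 1500²) = 8238
|(j8100)² + 187(j8100) + 14400| = |-6.5596e+07 + j1.5147e+06| = 6.561e+07
|G(j8100)| = 581 × 8238 / 6.561e+07 = 0.072945
20 log₁₀(0.072945) = -22.74 dB
∠(j8100 + 1500) = arctan(8100/1500) = 79.51°
∠[(j8100)² + 187(j8100) + 14400] = ∠[-6.5596e+07 + j1.5147e+06] = 178.68°
∠G(j8100) = 79.51° − 178.68° = -99.17°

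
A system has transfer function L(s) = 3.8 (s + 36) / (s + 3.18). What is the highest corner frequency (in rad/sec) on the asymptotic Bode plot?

Break frequencies occur at each pole and zero magnitude: 3.18 rad/sec, 36 rad/sec.
The highest is 36 rad/sec.

36 rad/sec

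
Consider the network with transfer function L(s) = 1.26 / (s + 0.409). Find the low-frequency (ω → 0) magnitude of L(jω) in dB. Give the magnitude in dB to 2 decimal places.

L(0) = 1.26 / 0.409 = 3.0807
20 log₁₀(3.0807) = 9.773 dB

9.77 dB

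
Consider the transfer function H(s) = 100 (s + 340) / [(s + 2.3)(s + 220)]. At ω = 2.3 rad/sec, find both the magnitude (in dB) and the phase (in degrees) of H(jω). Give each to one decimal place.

|H| = 33.5 dB, ∠H = -45.2°

|j2.3 + 340| = √(2.3² + 340²) = 340
|j2.3 + 2.3| = √(2.3² + 2.3²) = 3.253
|j2.3 + 220| = √(2.3² + 220²) = 220
|H(j2.3)| = 100 × 340 / (3.253 × 220) = 47.512
20 log₁₀(47.512) = 33.54 dB
∠(j2.3 + 340) = arctan(2.3/340) = 0.39°
∠(j2.3 + 2.3) = arctan(2.3/2.3) = 45.00°
∠(j2.3 + 220) = arctan(2.3/220) = 0.60°
∠H(j2.3) = 0.39° − (45.00° + 0.60°) = -45.21°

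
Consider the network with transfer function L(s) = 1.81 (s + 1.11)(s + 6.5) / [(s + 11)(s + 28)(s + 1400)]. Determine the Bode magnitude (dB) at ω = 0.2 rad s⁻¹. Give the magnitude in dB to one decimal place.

|j0.2 + 1.11| = √(0.2² + 1.11²) = 1.128
|j0.2 + 6.5| = √(0.2² + 6.5²) = 6.503
|j0.2 + 11| = √(0.2² + 11²) = 11
|j0.2 + 28| = √(0.2² + 28²) = 28
|j0.2 + 1400| = √(0.2² + 1400²) = 1400
|L(j0.2)| = 1.81 × 1.128 × 6.503 / (11 × 28 × 1400) = 3.0782e-05
20 log₁₀(3.0782e-05) = -90.23 dB

-90.2 dB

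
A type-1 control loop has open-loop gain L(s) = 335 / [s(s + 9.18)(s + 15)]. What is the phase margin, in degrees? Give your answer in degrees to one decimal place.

66.9°

Gain crossover: |L(jω)| = 1 at ω ≈ 2.33 rad/s.
∠L(j2.33) = −90° − arctan(2.33/9.18) − arctan(2.33/15) ≈ -113.07°
PM = 180° + (-113.07°) = 66.93°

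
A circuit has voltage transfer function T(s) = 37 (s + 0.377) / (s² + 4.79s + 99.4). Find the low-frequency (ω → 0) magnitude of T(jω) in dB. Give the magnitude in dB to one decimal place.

T(0) = 37 × 0.377 / 99.4 = 0.14033
20 log₁₀(0.14033) = -17.06 dB

-17.1 dB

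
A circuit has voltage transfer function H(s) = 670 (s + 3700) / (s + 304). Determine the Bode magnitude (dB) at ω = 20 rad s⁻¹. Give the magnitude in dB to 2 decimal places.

78.21 dB

|j20 + 3700| = √(20² + 3700²) = 3700
|j20 + 304| = √(20² + 304²) = 304.7
|H(j20)| = 670 × 3700 / 304.7 = 8137.1
20 log₁₀(8137.1) = 78.209 dB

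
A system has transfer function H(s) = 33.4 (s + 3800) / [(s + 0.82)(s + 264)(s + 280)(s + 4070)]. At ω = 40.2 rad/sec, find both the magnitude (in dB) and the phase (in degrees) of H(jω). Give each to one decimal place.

|H| = -99.8 dB, ∠H = -105.6 deg

|j40.2 + 3800| = √(40.2² + 3800²) = 3800
|j40.2 + 0.82| = √(40.2² + 0.82²) = 40.21
|j40.2 + 264| = √(40.2² + 264²) = 267
|j40.2 + 280| = √(40.2² + 280²) = 282.9
|j40.2 + 4070| = √(40.2² + 4070²) = 4070
|H(j40.2)| = 33.4 × 3800 / (40.21 × 267 × 282.9 × 4070) = 1.0267e-05
20 log₁₀(1.0267e-05) = -99.77 dB
∠(j40.2 + 3800) = arctan(40.2/3800) = 0.61°
∠(j40.2 + 0.82) = arctan(40.2/0.82) = 88.83°
∠(j40.2 + 264) = arctan(40.2/264) = 8.66°
∠(j40.2 + 280) = arctan(40.2/280) = 8.17°
∠(j40.2 + 4070) = arctan(40.2/4070) = 0.57°
∠H(j40.2) = 0.61° − (88.83° + 8.66° + 8.17° + 0.57°) = -105.62°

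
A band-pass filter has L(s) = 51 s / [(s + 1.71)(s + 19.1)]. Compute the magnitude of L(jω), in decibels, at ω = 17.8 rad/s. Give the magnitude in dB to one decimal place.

5.8 dB

|j17.8| = 17.8
|j17.8 + 1.71| = √(17.8² + 1.71²) = 17.88
|j17.8 + 19.1| = √(17.8² + 19.1²) = 26.11
|L(j17.8)| = 51 × 17.8 / (17.88 × 26.11) = 1.9444
20 log₁₀(1.9444) = 5.78 dB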